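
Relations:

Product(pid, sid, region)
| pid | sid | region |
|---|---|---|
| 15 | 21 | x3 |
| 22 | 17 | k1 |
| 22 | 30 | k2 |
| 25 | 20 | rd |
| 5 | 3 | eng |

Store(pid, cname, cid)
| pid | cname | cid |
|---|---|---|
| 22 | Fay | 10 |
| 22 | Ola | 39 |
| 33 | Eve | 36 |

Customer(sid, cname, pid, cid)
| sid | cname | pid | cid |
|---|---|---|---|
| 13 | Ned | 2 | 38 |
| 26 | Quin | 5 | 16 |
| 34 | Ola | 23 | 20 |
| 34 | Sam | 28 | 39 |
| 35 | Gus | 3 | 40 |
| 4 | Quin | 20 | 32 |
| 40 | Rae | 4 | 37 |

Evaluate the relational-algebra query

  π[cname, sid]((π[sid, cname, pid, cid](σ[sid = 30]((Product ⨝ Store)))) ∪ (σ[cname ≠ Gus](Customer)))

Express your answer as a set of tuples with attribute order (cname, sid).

{(Fay, 30), (Ned, 13), (Ola, 30), (Ola, 34), (Quin, 26), (Quin, 4), (Rae, 40), (Sam, 34)}

Product ⋈ Store (natural join on pid): {(22, 17, k1, Fay, 10), (22, 17, k1, Ola, 39), (22, 30, k2, Fay, 10), (22, 30, k2, Ola, 39)}
σ[sid = 30]: keep tuples satisfying sid = 30 → {(22, 30, k2, Fay, 10), (22, 30, k2, Ola, 39)}
Keep only column(s) sid, cname, pid, cid: {(30, Fay, 22, 10), (30, Ola, 22, 39)}
σ[cname ≠ Gus]: keep tuples satisfying cname ≠ Gus → {(13, Ned, 2, 38), (26, Quin, 5, 16), (34, Ola, 23, 20), (34, Sam, 28, 39), (4, Quin, 20, 32), (40, Rae, 4, 37)}
Set union of the two operands is {(13, Ned, 2, 38), (26, Quin, 5, 16), (30, Fay, 22, 10), (30, Ola, 22, 39), (34, Ola, 23, 20), (34, Sam, 28, 39), (4, Quin, 20, 32), (40, Rae, 4, 37)}.
Keep only column(s) cname, sid: {(Fay, 30), (Ned, 13), (Ola, 30), (Ola, 34), (Quin, 26), (Quin, 4), (Rae, 40), (Sam, 34)}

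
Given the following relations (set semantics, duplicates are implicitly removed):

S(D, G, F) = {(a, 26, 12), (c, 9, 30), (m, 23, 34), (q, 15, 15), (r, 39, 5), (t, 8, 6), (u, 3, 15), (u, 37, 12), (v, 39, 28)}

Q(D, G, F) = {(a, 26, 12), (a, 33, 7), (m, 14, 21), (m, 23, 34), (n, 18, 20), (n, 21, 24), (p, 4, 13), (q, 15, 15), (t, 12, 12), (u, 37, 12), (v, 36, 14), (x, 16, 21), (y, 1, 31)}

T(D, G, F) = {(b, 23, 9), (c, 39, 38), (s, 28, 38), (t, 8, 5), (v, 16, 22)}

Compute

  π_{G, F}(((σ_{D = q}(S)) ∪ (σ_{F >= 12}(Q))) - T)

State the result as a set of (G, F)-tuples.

{(1, 31), (12, 12), (14, 21), (15, 15), (16, 21), (18, 20), (21, 24), (23, 34), (26, 12), (36, 14), (37, 12), (4, 13)}

Selection D = q: {(q, 15, 15)}
Selection F >= 12: {(a, 26, 12), (m, 14, 21), (m, 23, 34), (n, 18, 20), (n, 21, 24), (p, 4, 13), (q, 15, 15), (t, 12, 12), (u, 37, 12), (v, 36, 14), (x, 16, 21), (y, 1, 31)}
Union: {(q, 15, 15)} with {(a, 26, 12), (m, 14, 21), (m, 23, 34), (n, 18, 20), (n, 21, 24), (p, 4, 13), (q, 15, 15), (t, 12, 12), (u, 37, 12), (v, 36, 14), (x, 16, 21), (y, 1, 31)} → {(a, 26, 12), (m, 14, 21), (m, 23, 34), (n, 18, 20), (n, 21, 24), (p, 4, 13), (q, 15, 15), (t, 12, 12), (u, 37, 12), (v, 36, 14), (x, 16, 21), (y, 1, 31)}
Difference: {(a, 26, 12), (m, 14, 21), (m, 23, 34), (n, 18, 20), (n, 21, 24), (p, 4, 13), (q, 15, 15), (t, 12, 12), (u, 37, 12), (v, 36, 14), (x, 16, 21), (y, 1, 31)} with {(b, 23, 9), (c, 39, 38), (s, 28, 38), (t, 8, 5), (v, 16, 22)} → {(a, 26, 12), (m, 14, 21), (m, 23, 34), (n, 18, 20), (n, 21, 24), (p, 4, 13), (q, 15, 15), (t, 12, 12), (u, 37, 12), (v, 36, 14), (x, 16, 21), (y, 1, 31)}
π_{G, F} gives {(1, 31), (12, 12), (14, 21), (15, 15), (16, 21), (18, 20), (21, 24), (23, 34), (26, 12), (36, 14), (37, 12), (4, 13)}.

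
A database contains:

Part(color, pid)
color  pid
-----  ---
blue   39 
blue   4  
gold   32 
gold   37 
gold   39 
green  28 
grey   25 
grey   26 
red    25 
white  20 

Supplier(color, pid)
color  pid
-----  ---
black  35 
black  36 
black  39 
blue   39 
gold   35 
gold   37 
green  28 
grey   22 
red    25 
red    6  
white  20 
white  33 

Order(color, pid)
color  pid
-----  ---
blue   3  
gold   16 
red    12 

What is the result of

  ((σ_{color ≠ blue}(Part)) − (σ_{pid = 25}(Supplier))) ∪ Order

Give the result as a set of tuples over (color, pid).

σ[color ≠ blue]: keep tuples satisfying color ≠ blue → {(gold, 32), (gold, 37), (gold, 39), (green, 28), (grey, 25), (grey, 26), (red, 25), (white, 20)}
σ[pid = 25]: keep tuples satisfying pid = 25 → {(red, 25)}
Taking the difference: {(gold, 32), (gold, 37), (gold, 39), (green, 28), (grey, 25), (grey, 26), (white, 20)}
Taking the union: {(blue, 3), (gold, 16), (gold, 32), (gold, 37), (gold, 39), (green, 28), (grey, 25), (grey, 26), (red, 12), (white, 20)}

{(blue, 3), (gold, 16), (gold, 32), (gold, 37), (gold, 39), (green, 28), (grey, 25), (grey, 26), (red, 12), (white, 20)}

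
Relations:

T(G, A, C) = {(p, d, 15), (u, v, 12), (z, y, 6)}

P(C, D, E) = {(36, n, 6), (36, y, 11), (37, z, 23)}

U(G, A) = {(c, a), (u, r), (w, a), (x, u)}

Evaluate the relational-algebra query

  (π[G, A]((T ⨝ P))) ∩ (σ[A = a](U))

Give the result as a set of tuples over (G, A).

Natural join on C: {}
Keep only column(s) G, A: {}
Selection A = a: {(c, a), (w, a)}
Intersection: {} with {(c, a), (w, a)} → {}

{}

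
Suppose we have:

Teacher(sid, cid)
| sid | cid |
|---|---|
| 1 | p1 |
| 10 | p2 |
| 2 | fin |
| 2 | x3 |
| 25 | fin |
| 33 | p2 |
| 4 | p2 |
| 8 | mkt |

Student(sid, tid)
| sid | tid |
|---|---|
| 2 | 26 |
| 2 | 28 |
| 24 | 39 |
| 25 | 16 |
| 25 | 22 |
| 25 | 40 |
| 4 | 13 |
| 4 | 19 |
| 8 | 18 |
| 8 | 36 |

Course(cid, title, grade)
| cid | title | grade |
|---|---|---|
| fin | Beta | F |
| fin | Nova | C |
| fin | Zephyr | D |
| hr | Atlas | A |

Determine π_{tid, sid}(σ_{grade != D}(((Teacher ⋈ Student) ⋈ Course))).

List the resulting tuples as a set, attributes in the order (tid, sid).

Joining Teacher and Student on sid yields {(2, fin, 26), (2, fin, 28), (2, x3, 26), (2, x3, 28), (25, fin, 16), (25, fin, 22), (25, fin, 40), (4, p2, 13), (4, p2, 19), (8, mkt, 18), (8, mkt, 36)}.
Joining (Teacher ⋈ Student) and Course on cid yields {(2, fin, 26, Beta, F), (2, fin, 26, Nova, C), (2, fin, 26, Zephyr, D), (2, fin, 28, Beta, F), (2, fin, 28, Nova, C), (2, fin, 28, Zephyr, D), (25, fin, 16, Beta, F), (25, fin, 16, Nova, C), (25, fin, 16, Zephyr, D), (25, fin, 22, Beta, F), (25, fin, 22, Nova, C), (25, fin, 22, Zephyr, D), (25, fin, 40, Beta, F), (25, fin, 40, Nova, C), (25, fin, 40, Zephyr, D)}.
σ[grade != D]: keep tuples satisfying grade != D → {(2, fin, 26, Beta, F), (2, fin, 26, Nova, C), (2, fin, 28, Beta, F), (2, fin, 28, Nova, C), (25, fin, 16, Beta, F), (25, fin, 16, Nova, C), (25, fin, 22, Beta, F), (25, fin, 22, Nova, C), (25, fin, 40, Beta, F), (25, fin, 40, Nova, C)}
Projecting to tid, sid (5 duplicate(s) eliminated): {(16, 25), (22, 25), (26, 2), (28, 2), (40, 25)}

{(16, 25), (22, 25), (26, 2), (28, 2), (40, 25)}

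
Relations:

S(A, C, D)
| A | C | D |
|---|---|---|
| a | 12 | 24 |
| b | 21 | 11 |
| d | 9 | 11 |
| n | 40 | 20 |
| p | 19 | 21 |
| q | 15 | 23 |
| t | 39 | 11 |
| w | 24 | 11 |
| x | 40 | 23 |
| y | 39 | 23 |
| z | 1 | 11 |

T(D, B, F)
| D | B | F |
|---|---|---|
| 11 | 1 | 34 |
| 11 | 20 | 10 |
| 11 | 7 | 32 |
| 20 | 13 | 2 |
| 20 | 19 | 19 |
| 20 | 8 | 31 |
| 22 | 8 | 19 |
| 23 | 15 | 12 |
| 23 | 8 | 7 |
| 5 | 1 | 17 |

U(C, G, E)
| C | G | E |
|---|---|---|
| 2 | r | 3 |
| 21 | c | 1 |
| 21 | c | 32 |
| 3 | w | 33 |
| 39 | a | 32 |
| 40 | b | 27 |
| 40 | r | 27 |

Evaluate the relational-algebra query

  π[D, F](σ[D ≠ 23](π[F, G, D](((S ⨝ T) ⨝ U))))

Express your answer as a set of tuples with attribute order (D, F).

S ⋈ T (natural join on D): {(b, 21, 11, 1, 34), (b, 21, 11, 20, 10), (b, 21, 11, 7, 32), (d, 9, 11, 1, 34), (d, 9, 11, 20, 10), (d, 9, 11, 7, 32), (n, 40, 20, 13, 2), (n, 40, 20, 19, 19), (n, 40, 20, 8, 31), (q, 15, 23, 15, 12), (q, 15, 23, 8, 7), (t, 39, 11, 1, 34), (t, 39, 11, 20, 10), (t, 39, 11, 7, 32), (w, 24, 11, 1, 34), (w, 24, 11, 20, 10), (w, 24, 11, 7, 32), (x, 40, 23, 15, 12), (x, 40, 23, 8, 7), (y, 39, 23, 15, 12), (y, 39, 23, 8, 7), (z, 1, 11, 1, 34), (z, 1, 11, 20, 10), (z, 1, 11, 7, 32)}
(S ⨝ T) ⋈ U (natural join on C): {(b, 21, 11, 1, 34, c, 1), (b, 21, 11, 1, 34, c, 32), (b, 21, 11, 20, 10, c, 1), (b, 21, 11, 20, 10, c, 32), (b, 21, 11, 7, 32, c, 1), (b, 21, 11, 7, 32, c, 32), (n, 40, 20, 13, 2, b, 27), (n, 40, 20, 13, 2, r, 27), (n, 40, 20, 19, 19, b, 27), (n, 40, 20, 19, 19, r, 27), (n, 40, 20, 8, 31, b, 27), (n, 40, 20, 8, 31, r, 27), (t, 39, 11, 1, 34, a, 32), (t, 39, 11, 20, 10, a, 32), (t, 39, 11, 7, 32, a, 32), (x, 40, 23, 15, 12, b, 27), (x, 40, 23, 15, 12, r, 27), (x, 40, 23, 8, 7, b, 27), (x, 40, 23, 8, 7, r, 27), (y, 39, 23, 15, 12, a, 32), (y, 39, 23, 8, 7, a, 32)}
Keep only column(s) F, G, D (3 duplicate(s) eliminated): {(10, a, 11), (10, c, 11), (12, a, 23), (12, b, 23), (12, r, 23), (19, b, 20), (19, r, 20), (2, b, 20), (2, r, 20), (31, b, 20), (31, r, 20), (32, a, 11), (32, c, 11), (34, a, 11), (34, c, 11), (7, a, 23), (7, b, 23), (7, r, 23)}
Filtering on D ≠ 23 leaves {(10, a, 11), (10, c, 11), (19, b, 20), (19, r, 20), (2, b, 20), (2, r, 20), (31, b, 20), (31, r, 20), (32, a, 11), (32, c, 11), (34, a, 11), (34, c, 11)}.
Keep only column(s) D, F (6 duplicate(s) eliminated): {(11, 10), (11, 32), (11, 34), (20, 19), (20, 2), (20, 31)}

{(11, 10), (11, 32), (11, 34), (20, 19), (20, 2), (20, 31)}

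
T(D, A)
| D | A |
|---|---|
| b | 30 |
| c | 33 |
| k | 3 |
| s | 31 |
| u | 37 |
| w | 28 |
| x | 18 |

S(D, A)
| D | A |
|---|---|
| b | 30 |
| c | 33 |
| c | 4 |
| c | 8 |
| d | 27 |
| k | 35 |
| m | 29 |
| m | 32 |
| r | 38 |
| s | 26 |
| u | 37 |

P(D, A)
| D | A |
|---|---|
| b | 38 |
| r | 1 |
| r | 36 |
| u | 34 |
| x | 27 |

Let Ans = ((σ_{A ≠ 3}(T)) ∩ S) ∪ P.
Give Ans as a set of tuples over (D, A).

{(b, 30), (b, 38), (c, 33), (r, 1), (r, 36), (u, 34), (u, 37), (x, 27)}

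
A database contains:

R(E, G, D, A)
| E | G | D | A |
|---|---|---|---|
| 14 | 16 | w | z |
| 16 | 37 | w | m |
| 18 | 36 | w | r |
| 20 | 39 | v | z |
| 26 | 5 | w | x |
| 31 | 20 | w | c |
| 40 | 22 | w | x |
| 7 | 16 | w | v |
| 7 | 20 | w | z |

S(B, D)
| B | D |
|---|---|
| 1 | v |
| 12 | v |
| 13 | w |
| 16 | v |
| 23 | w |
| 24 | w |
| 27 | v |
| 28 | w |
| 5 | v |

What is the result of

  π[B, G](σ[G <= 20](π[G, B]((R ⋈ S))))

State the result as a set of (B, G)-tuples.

{(13, 16), (13, 20), (13, 5), (23, 16), (23, 20), (23, 5), (24, 16), (24, 20), (24, 5), (28, 16), (28, 20), (28, 5)}

R ⋈ S (natural join on D): {(14, 16, w, z, 13), (14, 16, w, z, 23), (14, 16, w, z, 24), (14, 16, w, z, 28), (16, 37, w, m, 13), (16, 37, w, m, 23), (16, 37, w, m, 24), (16, 37, w, m, 28), (18, 36, w, r, 13), (18, 36, w, r, 23), (18, 36, w, r, 24), (18, 36, w, r, 28), (20, 39, v, z, 1), (20, 39, v, z, 12), (20, 39, v, z, 16), (20, 39, v, z, 27), (20, 39, v, z, 5), (26, 5, w, x, 13), (26, 5, w, x, 23), (26, 5, w, x, 24), (26, 5, w, x, 28), (31, 20, w, c, 13), (31, 20, w, c, 23), (31, 20, w, c, 24), (31, 20, w, c, 28), (40, 22, w, x, 13), (40, 22, w, x, 23), (40, 22, w, x, 24), (40, 22, w, x, 28), (7, 16, w, v, 13), (7, 16, w, v, 23), (7, 16, w, v, 24), (7, 16, w, v, 28), (7, 20, w, z, 13), (7, 20, w, z, 23), (7, 20, w, z, 24), (7, 20, w, z, 28)}
π[G, B]: project onto (G, B) (8 duplicate(s) eliminated) → {(16, 13), (16, 23), (16, 24), (16, 28), (20, 13), (20, 23), (20, 24), (20, 28), (22, 13), (22, 23), (22, 24), (22, 28), (36, 13), (36, 23), (36, 24), (36, 28), (37, 13), (37, 23), (37, 24), (37, 28), (39, 1), (39, 12), (39, 16), (39, 27), (39, 5), (5, 13), (5, 23), (5, 24), (5, 28)}
Apply σ_{G <= 20}; surviving tuples: {(16, 13), (16, 23), (16, 24), (16, 28), (20, 13), (20, 23), (20, 24), (20, 28), (5, 13), (5, 23), (5, 24), (5, 28)}
π[B, G]: project onto (B, G) → {(13, 16), (13, 20), (13, 5), (23, 16), (23, 20), (23, 5), (24, 16), (24, 20), (24, 5), (28, 16), (28, 20), (28, 5)}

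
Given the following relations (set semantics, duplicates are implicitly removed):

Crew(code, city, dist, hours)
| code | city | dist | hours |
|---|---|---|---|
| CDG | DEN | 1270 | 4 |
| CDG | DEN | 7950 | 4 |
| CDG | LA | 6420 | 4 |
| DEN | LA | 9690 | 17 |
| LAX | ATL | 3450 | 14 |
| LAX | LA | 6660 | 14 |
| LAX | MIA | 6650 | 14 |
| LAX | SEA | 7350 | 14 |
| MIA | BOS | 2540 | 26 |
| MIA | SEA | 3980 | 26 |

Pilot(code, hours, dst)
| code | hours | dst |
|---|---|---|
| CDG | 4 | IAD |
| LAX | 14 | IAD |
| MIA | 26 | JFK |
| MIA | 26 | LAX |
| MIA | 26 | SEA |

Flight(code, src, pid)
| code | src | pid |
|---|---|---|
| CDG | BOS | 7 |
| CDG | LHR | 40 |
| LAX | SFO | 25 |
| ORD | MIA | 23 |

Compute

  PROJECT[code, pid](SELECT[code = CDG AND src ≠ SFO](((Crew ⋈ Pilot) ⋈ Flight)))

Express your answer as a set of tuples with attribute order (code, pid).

{(CDG, 40), (CDG, 7)}

Natural join on code, hours: {(CDG, DEN, 1270, 4, IAD), (CDG, DEN, 7950, 4, IAD), (CDG, LA, 6420, 4, IAD), (LAX, ATL, 3450, 14, IAD), (LAX, LA, 6660, 14, IAD), (LAX, MIA, 6650, 14, IAD), (LAX, SEA, 7350, 14, IAD), (MIA, BOS, 2540, 26, JFK), (MIA, BOS, 2540, 26, LAX), (MIA, BOS, 2540, 26, SEA), (MIA, SEA, 3980, 26, JFK), (MIA, SEA, 3980, 26, LAX), (MIA, SEA, 3980, 26, SEA)}
Natural join on code: {(CDG, DEN, 1270, 4, IAD, BOS, 7), (CDG, DEN, 1270, 4, IAD, LHR, 40), (CDG, DEN, 7950, 4, IAD, BOS, 7), (CDG, DEN, 7950, 4, IAD, LHR, 40), (CDG, LA, 6420, 4, IAD, BOS, 7), (CDG, LA, 6420, 4, IAD, LHR, 40), (LAX, ATL, 3450, 14, IAD, SFO, 25), (LAX, LA, 6660, 14, IAD, SFO, 25), (LAX, MIA, 6650, 14, IAD, SFO, 25), (LAX, SEA, 7350, 14, IAD, SFO, 25)}
Selection code = CDG AND src ≠ SFO: {(CDG, DEN, 1270, 4, IAD, BOS, 7), (CDG, DEN, 1270, 4, IAD, LHR, 40), (CDG, DEN, 7950, 4, IAD, BOS, 7), (CDG, DEN, 7950, 4, IAD, LHR, 40), (CDG, LA, 6420, 4, IAD, BOS, 7), (CDG, LA, 6420, 4, IAD, LHR, 40)}
π_{code, pid} gives {(CDG, 40), (CDG, 7)} (4 duplicate(s) eliminated).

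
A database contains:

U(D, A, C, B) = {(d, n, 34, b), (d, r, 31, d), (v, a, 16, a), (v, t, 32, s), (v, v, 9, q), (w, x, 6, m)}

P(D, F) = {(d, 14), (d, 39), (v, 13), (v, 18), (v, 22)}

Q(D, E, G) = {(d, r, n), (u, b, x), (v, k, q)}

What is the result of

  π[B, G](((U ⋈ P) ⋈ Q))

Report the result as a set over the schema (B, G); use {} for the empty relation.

Joining U and P on D yields {(d, n, 34, b, 14), (d, n, 34, b, 39), (d, r, 31, d, 14), (d, r, 31, d, 39), (v, a, 16, a, 13), (v, a, 16, a, 18), (v, a, 16, a, 22), (v, t, 32, s, 13), (v, t, 32, s, 18), (v, t, 32, s, 22), (v, v, 9, q, 13), (v, v, 9, q, 18), (v, v, 9, q, 22)}.
Joining (U ⋈ P) and Q on D yields {(d, n, 34, b, 14, r, n), (d, n, 34, b, 39, r, n), (d, r, 31, d, 14, r, n), (d, r, 31, d, 39, r, n), (v, a, 16, a, 13, k, q), (v, a, 16, a, 18, k, q), (v, a, 16, a, 22, k, q), (v, t, 32, s, 13, k, q), (v, t, 32, s, 18, k, q), (v, t, 32, s, 22, k, q), (v, v, 9, q, 13, k, q), (v, v, 9, q, 18, k, q), (v, v, 9, q, 22, k, q)}.
Projecting to B, G (8 duplicate(s) eliminated): {(a, q), (b, n), (d, n), (q, q), (s, q)}

{(a, q), (b, n), (d, n), (q, q), (s, q)}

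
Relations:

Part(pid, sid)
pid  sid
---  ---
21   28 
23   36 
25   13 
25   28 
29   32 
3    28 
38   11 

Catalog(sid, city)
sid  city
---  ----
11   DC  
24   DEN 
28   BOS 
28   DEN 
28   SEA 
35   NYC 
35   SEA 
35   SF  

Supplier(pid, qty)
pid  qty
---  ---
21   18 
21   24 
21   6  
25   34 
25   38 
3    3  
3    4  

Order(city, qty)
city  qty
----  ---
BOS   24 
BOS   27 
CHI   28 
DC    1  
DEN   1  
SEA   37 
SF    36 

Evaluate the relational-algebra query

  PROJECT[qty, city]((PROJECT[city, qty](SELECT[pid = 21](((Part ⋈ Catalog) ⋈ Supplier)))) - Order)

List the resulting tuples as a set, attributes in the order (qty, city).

Joining Part and Catalog on sid yields {(21, 28, BOS), (21, 28, DEN), (21, 28, SEA), (25, 28, BOS), (25, 28, DEN), (25, 28, SEA), (3, 28, BOS), (3, 28, DEN), (3, 28, SEA), (38, 11, DC)}.
Joining (Part ⋈ Catalog) and Supplier on pid yields {(21, 28, BOS, 18), (21, 28, BOS, 24), (21, 28, BOS, 6), (21, 28, DEN, 18), (21, 28, DEN, 24), (21, 28, DEN, 6), (21, 28, SEA, 18), (21, 28, SEA, 24), (21, 28, SEA, 6), (25, 28, BOS, 34), (25, 28, BOS, 38), (25, 28, DEN, 34), (25, 28, DEN, 38), (25, 28, SEA, 34), (25, 28, SEA, 38), (3, 28, BOS, 3), (3, 28, BOS, 4), (3, 28, DEN, 3), (3, 28, DEN, 4), (3, 28, SEA, 3), (3, 28, SEA, 4)}.
Apply σ_{pid = 21}; surviving tuples: {(21, 28, BOS, 18), (21, 28, BOS, 24), (21, 28, BOS, 6), (21, 28, DEN, 18), (21, 28, DEN, 24), (21, 28, DEN, 6), (21, 28, SEA, 18), (21, 28, SEA, 24), (21, 28, SEA, 6)}
Keep only column(s) city, qty: {(BOS, 18), (BOS, 24), (BOS, 6), (DEN, 18), (DEN, 24), (DEN, 6), (SEA, 18), (SEA, 24), (SEA, 6)}
Taking the difference: {(BOS, 18), (BOS, 6), (DEN, 18), (DEN, 24), (DEN, 6), (SEA, 18), (SEA, 24), (SEA, 6)}
Keep only column(s) qty, city: {(18, BOS), (18, DEN), (18, SEA), (24, DEN), (24, SEA), (6, BOS), (6, DEN), (6, SEA)}

{(18, BOS), (18, DEN), (18, SEA), (24, DEN), (24, SEA), (6, BOS), (6, DEN), (6, SEA)}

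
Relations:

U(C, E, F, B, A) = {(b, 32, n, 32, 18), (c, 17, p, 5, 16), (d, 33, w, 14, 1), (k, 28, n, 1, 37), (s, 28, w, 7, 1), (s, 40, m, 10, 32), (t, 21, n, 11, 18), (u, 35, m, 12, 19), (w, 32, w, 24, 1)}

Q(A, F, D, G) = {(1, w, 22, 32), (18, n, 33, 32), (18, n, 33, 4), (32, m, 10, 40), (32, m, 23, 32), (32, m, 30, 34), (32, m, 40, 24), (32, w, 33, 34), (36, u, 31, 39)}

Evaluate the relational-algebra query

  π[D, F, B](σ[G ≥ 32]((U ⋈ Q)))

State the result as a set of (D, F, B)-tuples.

{(10, m, 10), (22, w, 14), (22, w, 24), (22, w, 7), (23, m, 10), (30, m, 10), (33, n, 11), (33, n, 32)}

Natural join on F, A: {(b, 32, n, 32, 18, 33, 32), (b, 32, n, 32, 18, 33, 4), (d, 33, w, 14, 1, 22, 32), (s, 28, w, 7, 1, 22, 32), (s, 40, m, 10, 32, 10, 40), (s, 40, m, 10, 32, 23, 32), (s, 40, m, 10, 32, 30, 34), (s, 40, m, 10, 32, 40, 24), (t, 21, n, 11, 18, 33, 32), (t, 21, n, 11, 18, 33, 4), (w, 32, w, 24, 1, 22, 32)}
Apply σ_{G ≥ 32}; surviving tuples: {(b, 32, n, 32, 18, 33, 32), (d, 33, w, 14, 1, 22, 32), (s, 28, w, 7, 1, 22, 32), (s, 40, m, 10, 32, 10, 40), (s, 40, m, 10, 32, 23, 32), (s, 40, m, 10, 32, 30, 34), (t, 21, n, 11, 18, 33, 32), (w, 32, w, 24, 1, 22, 32)}
Keep only column(s) D, F, B: {(10, m, 10), (22, w, 14), (22, w, 24), (22, w, 7), (23, m, 10), (30, m, 10), (33, n, 11), (33, n, 32)}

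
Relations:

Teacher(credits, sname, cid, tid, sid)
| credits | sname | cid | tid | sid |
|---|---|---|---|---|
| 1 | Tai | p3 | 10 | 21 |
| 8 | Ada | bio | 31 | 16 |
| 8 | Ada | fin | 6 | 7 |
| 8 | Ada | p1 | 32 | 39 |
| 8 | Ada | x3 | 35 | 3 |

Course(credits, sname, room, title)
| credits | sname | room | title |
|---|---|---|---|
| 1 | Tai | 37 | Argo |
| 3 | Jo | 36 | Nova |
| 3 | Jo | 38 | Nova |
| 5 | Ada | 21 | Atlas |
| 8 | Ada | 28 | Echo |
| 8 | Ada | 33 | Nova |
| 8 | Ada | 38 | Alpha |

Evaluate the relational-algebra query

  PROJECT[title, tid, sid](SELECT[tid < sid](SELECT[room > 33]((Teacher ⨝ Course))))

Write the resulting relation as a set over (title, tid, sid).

Joining Teacher and Course on credits, sname yields {(1, Tai, p3, 10, 21, 37, Argo), (8, Ada, bio, 31, 16, 28, Echo), (8, Ada, bio, 31, 16, 33, Nova), (8, Ada, bio, 31, 16, 38, Alpha), (8, Ada, fin, 6, 7, 28, Echo), (8, Ada, fin, 6, 7, 33, Nova), (8, Ada, fin, 6, 7, 38, Alpha), (8, Ada, p1, 32, 39, 28, Echo), (8, Ada, p1, 32, 39, 33, Nova), (8, Ada, p1, 32, 39, 38, Alpha), (8, Ada, x3, 35, 3, 28, Echo), (8, Ada, x3, 35, 3, 33, Nova), (8, Ada, x3, 35, 3, 38, Alpha)}.
Selection room > 33: {(1, Tai, p3, 10, 21, 37, Argo), (8, Ada, bio, 31, 16, 38, Alpha), (8, Ada, fin, 6, 7, 38, Alpha), (8, Ada, p1, 32, 39, 38, Alpha), (8, Ada, x3, 35, 3, 38, Alpha)}
Selection tid < sid: {(1, Tai, p3, 10, 21, 37, Argo), (8, Ada, fin, 6, 7, 38, Alpha), (8, Ada, p1, 32, 39, 38, Alpha)}
Projecting to title, tid, sid: {(Alpha, 32, 39), (Alpha, 6, 7), (Argo, 10, 21)}

{(Alpha, 32, 39), (Alpha, 6, 7), (Argo, 10, 21)}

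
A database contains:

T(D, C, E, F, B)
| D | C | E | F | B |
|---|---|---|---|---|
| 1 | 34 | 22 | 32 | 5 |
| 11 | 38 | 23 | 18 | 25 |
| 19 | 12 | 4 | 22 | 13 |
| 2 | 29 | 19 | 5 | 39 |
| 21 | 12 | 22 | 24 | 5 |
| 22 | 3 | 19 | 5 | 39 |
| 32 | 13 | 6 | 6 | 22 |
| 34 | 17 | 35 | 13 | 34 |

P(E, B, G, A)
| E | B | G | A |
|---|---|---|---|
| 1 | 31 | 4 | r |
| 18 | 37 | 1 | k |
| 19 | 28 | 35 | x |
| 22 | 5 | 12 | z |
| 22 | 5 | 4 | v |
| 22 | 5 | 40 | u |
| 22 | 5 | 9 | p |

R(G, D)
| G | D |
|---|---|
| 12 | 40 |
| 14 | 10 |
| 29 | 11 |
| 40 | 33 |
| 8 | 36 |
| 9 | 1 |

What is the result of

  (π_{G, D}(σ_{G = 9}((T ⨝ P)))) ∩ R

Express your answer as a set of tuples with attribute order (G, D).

{(9, 1)}

T ⋈ P (natural join on E, B): {(1, 34, 22, 32, 5, 12, z), (1, 34, 22, 32, 5, 4, v), (1, 34, 22, 32, 5, 40, u), (1, 34, 22, 32, 5, 9, p), (21, 12, 22, 24, 5, 12, z), (21, 12, 22, 24, 5, 4, v), (21, 12, 22, 24, 5, 40, u), (21, 12, 22, 24, 5, 9, p)}
Apply σ_{G = 9}; surviving tuples: {(1, 34, 22, 32, 5, 9, p), (21, 12, 22, 24, 5, 9, p)}
Projecting to G, D: {(9, 1), (9, 21)}
Set intersection of the two operands is {(9, 1)}.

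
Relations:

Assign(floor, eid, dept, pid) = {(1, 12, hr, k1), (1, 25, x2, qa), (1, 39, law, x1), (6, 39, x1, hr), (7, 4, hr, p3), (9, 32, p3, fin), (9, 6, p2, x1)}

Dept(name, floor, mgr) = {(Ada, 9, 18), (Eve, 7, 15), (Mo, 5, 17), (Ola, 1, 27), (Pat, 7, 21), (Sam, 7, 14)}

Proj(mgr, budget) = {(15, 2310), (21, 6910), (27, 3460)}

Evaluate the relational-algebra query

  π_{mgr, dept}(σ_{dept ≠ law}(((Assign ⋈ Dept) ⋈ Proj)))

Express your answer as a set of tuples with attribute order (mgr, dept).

{(15, hr), (21, hr), (27, hr), (27, x2)}

Natural join on floor: {(1, 12, hr, k1, Ola, 27), (1, 25, x2, qa, Ola, 27), (1, 39, law, x1, Ola, 27), (7, 4, hr, p3, Eve, 15), (7, 4, hr, p3, Pat, 21), (7, 4, hr, p3, Sam, 14), (9, 32, p3, fin, Ada, 18), (9, 6, p2, x1, Ada, 18)}
Natural join on mgr: {(1, 12, hr, k1, Ola, 27, 3460), (1, 25, x2, qa, Ola, 27, 3460), (1, 39, law, x1, Ola, 27, 3460), (7, 4, hr, p3, Eve, 15, 2310), (7, 4, hr, p3, Pat, 21, 6910)}
Selection dept ≠ law: {(1, 12, hr, k1, Ola, 27, 3460), (1, 25, x2, qa, Ola, 27, 3460), (7, 4, hr, p3, Eve, 15, 2310), (7, 4, hr, p3, Pat, 21, 6910)}
Keep only column(s) mgr, dept: {(15, hr), (21, hr), (27, hr), (27, x2)}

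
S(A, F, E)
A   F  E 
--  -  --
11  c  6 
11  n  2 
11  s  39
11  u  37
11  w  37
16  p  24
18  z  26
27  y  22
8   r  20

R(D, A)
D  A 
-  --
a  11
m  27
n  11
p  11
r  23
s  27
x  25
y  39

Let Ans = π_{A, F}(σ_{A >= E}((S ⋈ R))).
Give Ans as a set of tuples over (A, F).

{(11, c), (11, n), (27, y)}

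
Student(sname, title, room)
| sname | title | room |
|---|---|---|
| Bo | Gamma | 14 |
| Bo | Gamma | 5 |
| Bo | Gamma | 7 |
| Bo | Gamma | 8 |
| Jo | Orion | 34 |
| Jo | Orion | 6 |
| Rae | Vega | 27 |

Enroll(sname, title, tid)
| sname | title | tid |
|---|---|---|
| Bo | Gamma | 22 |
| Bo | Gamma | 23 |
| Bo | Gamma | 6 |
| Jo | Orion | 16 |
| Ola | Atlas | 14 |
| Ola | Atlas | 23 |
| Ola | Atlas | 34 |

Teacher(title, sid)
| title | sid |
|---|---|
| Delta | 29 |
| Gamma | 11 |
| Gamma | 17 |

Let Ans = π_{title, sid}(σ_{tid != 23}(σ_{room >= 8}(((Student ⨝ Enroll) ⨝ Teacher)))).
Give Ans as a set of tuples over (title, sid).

Natural join on sname, title: {(Bo, Gamma, 14, 22), (Bo, Gamma, 14, 23), (Bo, Gamma, 14, 6), (Bo, Gamma, 5, 22), (Bo, Gamma, 5, 23), (Bo, Gamma, 5, 6), (Bo, Gamma, 7, 22), (Bo, Gamma, 7, 23), (Bo, Gamma, 7, 6), (Bo, Gamma, 8, 22), (Bo, Gamma, 8, 23), (Bo, Gamma, 8, 6), (Jo, Orion, 34, 16), (Jo, Orion, 6, 16)}
Natural join on title: {(Bo, Gamma, 14, 22, 11), (Bo, Gamma, 14, 22, 17), (Bo, Gamma, 14, 23, 11), (Bo, Gamma, 14, 23, 17), (Bo, Gamma, 14, 6, 11), (Bo, Gamma, 14, 6, 17), (Bo, Gamma, 5, 22, 11), (Bo, Gamma, 5, 22, 17), (Bo, Gamma, 5, 23, 11), (Bo, Gamma, 5, 23, 17), (Bo, Gamma, 5, 6, 11), (Bo, Gamma, 5, 6, 17), (Bo, Gamma, 7, 22, 11), (Bo, Gamma, 7, 22, 17), (Bo, Gamma, 7, 23, 11), (Bo, Gamma, 7, 23, 17), (Bo, Gamma, 7, 6, 11), (Bo, Gamma, 7, 6, 17), (Bo, Gamma, 8, 22, 11), (Bo, Gamma, 8, 22, 17), (Bo, Gamma, 8, 23, 11), (Bo, Gamma, 8, 23, 17), (Bo, Gamma, 8, 6, 11), (Bo, Gamma, 8, 6, 17)}
Apply σ_{room >= 8}; surviving tuples: {(Bo, Gamma, 14, 22, 11), (Bo, Gamma, 14, 22, 17), (Bo, Gamma, 14, 23, 11), (Bo, Gamma, 14, 23, 17), (Bo, Gamma, 14, 6, 11), (Bo, Gamma, 14, 6, 17), (Bo, Gamma, 8, 22, 11), (Bo, Gamma, 8, 22, 17), (Bo, Gamma, 8, 23, 11), (Bo, Gamma, 8, 23, 17), (Bo, Gamma, 8, 6, 11), (Bo, Gamma, 8, 6, 17)}
Apply σ_{tid != 23}; surviving tuples: {(Bo, Gamma, 14, 22, 11), (Bo, Gamma, 14, 22, 17), (Bo, Gamma, 14, 6, 11), (Bo, Gamma, 14, 6, 17), (Bo, Gamma, 8, 22, 11), (Bo, Gamma, 8, 22, 17), (Bo, Gamma, 8, 6, 11), (Bo, Gamma, 8, 6, 17)}
π[title, sid]: project onto (title, sid) (6 duplicate(s) eliminated) → {(Gamma, 11), (Gamma, 17)}

{(Gamma, 11), (Gamma, 17)}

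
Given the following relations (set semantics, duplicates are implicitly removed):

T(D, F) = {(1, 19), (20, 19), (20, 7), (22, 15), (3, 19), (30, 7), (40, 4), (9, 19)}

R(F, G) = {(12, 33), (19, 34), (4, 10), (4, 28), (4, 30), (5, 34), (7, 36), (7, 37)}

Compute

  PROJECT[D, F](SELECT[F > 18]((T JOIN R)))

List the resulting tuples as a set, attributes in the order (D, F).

{(1, 19), (20, 19), (3, 19), (9, 19)}

Joining T and R on F yields {(1, 19, 34), (20, 19, 34), (20, 7, 36), (20, 7, 37), (3, 19, 34), (30, 7, 36), (30, 7, 37), (40, 4, 10), (40, 4, 28), (40, 4, 30), (9, 19, 34)}.
Filtering on F > 18 leaves {(1, 19, 34), (20, 19, 34), (3, 19, 34), (9, 19, 34)}.
Keep only column(s) D, F: {(1, 19), (20, 19), (3, 19), (9, 19)}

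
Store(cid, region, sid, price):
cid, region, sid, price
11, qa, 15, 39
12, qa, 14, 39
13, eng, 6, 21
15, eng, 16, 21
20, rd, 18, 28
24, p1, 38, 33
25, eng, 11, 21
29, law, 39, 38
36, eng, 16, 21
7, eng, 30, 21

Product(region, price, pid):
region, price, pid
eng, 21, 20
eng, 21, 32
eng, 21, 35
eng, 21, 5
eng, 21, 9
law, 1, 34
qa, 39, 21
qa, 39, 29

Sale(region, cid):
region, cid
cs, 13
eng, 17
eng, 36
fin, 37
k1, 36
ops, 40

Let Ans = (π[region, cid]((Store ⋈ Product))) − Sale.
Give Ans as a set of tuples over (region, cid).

Store ⋈ Product (natural join on region, price): {(11, qa, 15, 39, 21), (11, qa, 15, 39, 29), (12, qa, 14, 39, 21), (12, qa, 14, 39, 29), (13, eng, 6, 21, 20), (13, eng, 6, 21, 32), (13, eng, 6, 21, 35), (13, eng, 6, 21, 5), (13, eng, 6, 21, 9), (15, eng, 16, 21, 20), (15, eng, 16, 21, 32), (15, eng, 16, 21, 35), (15, eng, 16, 21, 5), (15, eng, 16, 21, 9), (25, eng, 11, 21, 20), (25, eng, 11, 21, 32), (25, eng, 11, 21, 35), (25, eng, 11, 21, 5), (25, eng, 11, 21, 9), (36, eng, 16, 21, 20), (36, eng, 16, 21, 32), (36, eng, 16, 21, 35), (36, eng, 16, 21, 5), (36, eng, 16, 21, 9), (7, eng, 30, 21, 20), (7, eng, 30, 21, 32), (7, eng, 30, 21, 35), (7, eng, 30, 21, 5), (7, eng, 30, 21, 9)}
Projecting to region, cid (22 duplicate(s) eliminated): {(eng, 13), (eng, 15), (eng, 25), (eng, 36), (eng, 7), (qa, 11), (qa, 12)}
Difference: {(eng, 13), (eng, 15), (eng, 25), (eng, 36), (eng, 7), (qa, 11), (qa, 12)} with {(cs, 13), (eng, 17), (eng, 36), (fin, 37), (k1, 36), (ops, 40)} → {(eng, 13), (eng, 15), (eng, 25), (eng, 7), (qa, 11), (qa, 12)}

{(eng, 13), (eng, 15), (eng, 25), (eng, 7), (qa, 11), (qa, 12)}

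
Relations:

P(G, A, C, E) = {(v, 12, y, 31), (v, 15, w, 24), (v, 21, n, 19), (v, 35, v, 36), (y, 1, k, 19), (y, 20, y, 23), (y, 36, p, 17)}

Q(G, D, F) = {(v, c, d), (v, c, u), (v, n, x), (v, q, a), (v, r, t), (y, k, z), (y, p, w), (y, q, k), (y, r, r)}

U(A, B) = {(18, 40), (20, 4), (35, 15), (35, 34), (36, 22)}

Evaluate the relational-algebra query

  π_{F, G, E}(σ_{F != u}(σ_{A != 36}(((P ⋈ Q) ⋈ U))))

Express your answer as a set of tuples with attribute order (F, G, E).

{(a, v, 36), (d, v, 36), (k, y, 23), (r, y, 23), (t, v, 36), (w, y, 23), (x, v, 36), (z, y, 23)}

Joining P and Q on G yields {(v, 12, y, 31, c, d), (v, 12, y, 31, c, u), (v, 12, y, 31, n, x), (v, 12, y, 31, q, a), (v, 12, y, 31, r, t), (v, 15, w, 24, c, d), (v, 15, w, 24, c, u), (v, 15, w, 24, n, x), (v, 15, w, 24, q, a), (v, 15, w, 24, r, t), (v, 21, n, 19, c, d), (v, 21, n, 19, c, u), (v, 21, n, 19, n, x), (v, 21, n, 19, q, a), (v, 21, n, 19, r, t), (v, 35, v, 36, c, d), (v, 35, v, 36, c, u), (v, 35, v, 36, n, x), (v, 35, v, 36, q, a), (v, 35, v, 36, r, t), (y, 1, k, 19, k, z), (y, 1, k, 19, p, w), (y, 1, k, 19, q, k), (y, 1, k, 19, r, r), (y, 20, y, 23, k, z), (y, 20, y, 23, p, w), (y, 20, y, 23, q, k), (y, 20, y, 23, r, r), (y, 36, p, 17, k, z), (y, 36, p, 17, p, w), (y, 36, p, 17, q, k), (y, 36, p, 17, r, r)}.
Joining (P ⋈ Q) and U on A yields {(v, 35, v, 36, c, d, 15), (v, 35, v, 36, c, d, 34), (v, 35, v, 36, c, u, 15), (v, 35, v, 36, c, u, 34), (v, 35, v, 36, n, x, 15), (v, 35, v, 36, n, x, 34), (v, 35, v, 36, q, a, 15), (v, 35, v, 36, q, a, 34), (v, 35, v, 36, r, t, 15), (v, 35, v, 36, r, t, 34), (y, 20, y, 23, k, z, 4), (y, 20, y, 23, p, w, 4), (y, 20, y, 23, q, k, 4), (y, 20, y, 23, r, r, 4), (y, 36, p, 17, k, z, 22), (y, 36, p, 17, p, w, 22), (y, 36, p, 17, q, k, 22), (y, 36, p, 17, r, r, 22)}.
Filtering on A != 36 leaves {(v, 35, v, 36, c, d, 15), (v, 35, v, 36, c, d, 34), (v, 35, v, 36, c, u, 15), (v, 35, v, 36, c, u, 34), (v, 35, v, 36, n, x, 15), (v, 35, v, 36, n, x, 34), (v, 35, v, 36, q, a, 15), (v, 35, v, 36, q, a, 34), (v, 35, v, 36, r, t, 15), (v, 35, v, 36, r, t, 34), (y, 20, y, 23, k, z, 4), (y, 20, y, 23, p, w, 4), (y, 20, y, 23, q, k, 4), (y, 20, y, 23, r, r, 4)}.
Filtering on F != u leaves {(v, 35, v, 36, c, d, 15), (v, 35, v, 36, c, d, 34), (v, 35, v, 36, n, x, 15), (v, 35, v, 36, n, x, 34), (v, 35, v, 36, q, a, 15), (v, 35, v, 36, q, a, 34), (v, 35, v, 36, r, t, 15), (v, 35, v, 36, r, t, 34), (y, 20, y, 23, k, z, 4), (y, 20, y, 23, p, w, 4), (y, 20, y, 23, q, k, 4), (y, 20, y, 23, r, r, 4)}.
Keep only column(s) F, G, E (4 duplicate(s) eliminated): {(a, v, 36), (d, v, 36), (k, y, 23), (r, y, 23), (t, v, 36), (w, y, 23), (x, v, 36), (z, y, 23)}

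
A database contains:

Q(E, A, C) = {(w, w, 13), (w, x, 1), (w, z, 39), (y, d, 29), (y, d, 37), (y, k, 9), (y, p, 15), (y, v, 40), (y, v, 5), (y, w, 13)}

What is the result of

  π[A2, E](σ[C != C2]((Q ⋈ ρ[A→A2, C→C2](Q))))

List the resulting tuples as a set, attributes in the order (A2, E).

{(d, y), (k, y), (p, y), (v, y), (w, w), (w, y), (x, w), (z, w)}

ρ[A→A2, C→C2]: schema becomes (E, A2, C2); tuples unchanged.
Q ⋈ ρ[A→A2, C→C2](Q) (natural join on E): {(w, w, 13, w, 13), (w, w, 13, x, 1), (w, w, 13, z, 39), (w, x, 1, w, 13), (w, x, 1, x, 1), (w, x, 1, z, 39), (w, z, 39, w, 13), (w, z, 39, x, 1), (w, z, 39, z, 39), (y, d, 29, d, 29), (y, d, 29, d, 37), (y, d, 29, k, 9), (y, d, 29, p, 15), (y, d, 29, v, 40), (y, d, 29, v, 5), (y, d, 29, w, 13), (y, d, 37, d, 29), (y, d, 37, d, 37), (y, d, 37, k, 9), (y, d, 37, p, 15), (y, d, 37, v, 40), (y, d, 37, v, 5), (y, d, 37, w, 13), (y, k, 9, d, 29), (y, k, 9, d, 37), (y, k, 9, k, 9), (y, k, 9, p, 15), (y, k, 9, v, 40), (y, k, 9, v, 5), (y, k, 9, w, 13), (y, p, 15, d, 29), (y, p, 15, d, 37), (y, p, 15, k, 9), (y, p, 15, p, 15), (y, p, 15, v, 40), (y, p, 15, v, 5), (y, p, 15, w, 13), (y, v, 40, d, 29), (y, v, 40, d, 37), (y, v, 40, k, 9), (y, v, 40, p, 15), (y, v, 40, v, 40), (y, v, 40, v, 5), (y, v, 40, w, 13), (y, v, 5, d, 29), (y, v, 5, d, 37), (y, v, 5, k, 9), (y, v, 5, p, 15), (y, v, 5, v, 40), (y, v, 5, v, 5), (y, v, 5, w, 13), (y, w, 13, d, 29), (y, w, 13, d, 37), (y, w, 13, k, 9), (y, w, 13, p, 15), (y, w, 13, v, 40), (y, w, 13, v, 5), (y, w, 13, w, 13)}
Apply σ_{C != C2}; surviving tuples: {(w, w, 13, x, 1), (w, w, 13, z, 39), (w, x, 1, w, 13), (w, x, 1, z, 39), (w, z, 39, w, 13), (w, z, 39, x, 1), (y, d, 29, d, 37), (y, d, 29, k, 9), (y, d, 29, p, 15), (y, d, 29, v, 40), (y, d, 29, v, 5), (y, d, 29, w, 13), (y, d, 37, d, 29), (y, d, 37, k, 9), (y, d, 37, p, 15), (y, d, 37, v, 40), (y, d, 37, v, 5), (y, d, 37, w, 13), (y, k, 9, d, 29), (y, k, 9, d, 37), (y, k, 9, p, 15), (y, k, 9, v, 40), (y, k, 9, v, 5), (y, k, 9, w, 13), (y, p, 15, d, 29), (y, p, 15, d, 37), (y, p, 15, k, 9), (y, p, 15, v, 40), (y, p, 15, v, 5), (y, p, 15, w, 13), (y, v, 40, d, 29), (y, v, 40, d, 37), (y, v, 40, k, 9), (y, v, 40, p, 15), (y, v, 40, v, 5), (y, v, 40, w, 13), (y, v, 5, d, 29), (y, v, 5, d, 37), (y, v, 5, k, 9), (y, v, 5, p, 15), (y, v, 5, v, 40), (y, v, 5, w, 13), (y, w, 13, d, 29), (y, w, 13, d, 37), (y, w, 13, k, 9), (y, w, 13, p, 15), (y, w, 13, v, 40), (y, w, 13, v, 5)}
Projecting to A2, E (40 duplicate(s) eliminated): {(d, y), (k, y), (p, y), (v, y), (w, w), (w, y), (x, w), (z, w)}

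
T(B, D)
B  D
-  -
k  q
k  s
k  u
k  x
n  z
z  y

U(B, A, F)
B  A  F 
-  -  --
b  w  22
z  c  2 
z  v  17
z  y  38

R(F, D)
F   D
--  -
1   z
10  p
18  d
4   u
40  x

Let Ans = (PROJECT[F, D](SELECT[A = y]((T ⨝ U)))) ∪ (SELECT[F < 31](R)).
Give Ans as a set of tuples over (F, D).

Natural join on B: {(z, y, c, 2), (z, y, v, 17), (z, y, y, 38)}
Selection A = y: {(z, y, y, 38)}
π_{F, D} gives {(38, y)}.
Selection F < 31: {(1, z), (10, p), (18, d), (4, u)}
Taking the union: {(1, z), (10, p), (18, d), (38, y), (4, u)}

{(1, z), (10, p), (18, d), (38, y), (4, u)}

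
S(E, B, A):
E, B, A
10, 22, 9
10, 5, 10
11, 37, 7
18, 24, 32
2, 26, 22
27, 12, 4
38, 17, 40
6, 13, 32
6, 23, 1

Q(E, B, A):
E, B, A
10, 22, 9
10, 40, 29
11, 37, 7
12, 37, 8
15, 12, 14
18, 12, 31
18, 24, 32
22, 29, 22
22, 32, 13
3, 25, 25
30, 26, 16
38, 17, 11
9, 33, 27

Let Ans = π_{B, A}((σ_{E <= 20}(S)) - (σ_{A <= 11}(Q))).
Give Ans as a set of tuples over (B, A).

{(13, 32), (23, 1), (24, 32), (26, 22), (5, 10)}

Filtering on E <= 20 leaves {(10, 22, 9), (10, 5, 10), (11, 37, 7), (18, 24, 32), (2, 26, 22), (6, 13, 32), (6, 23, 1)}.
Filtering on A <= 11 leaves {(10, 22, 9), (11, 37, 7), (12, 37, 8), (38, 17, 11)}.
Difference: {(10, 22, 9), (10, 5, 10), (11, 37, 7), (18, 24, 32), (2, 26, 22), (6, 13, 32), (6, 23, 1)} with {(10, 22, 9), (11, 37, 7), (12, 37, 8), (38, 17, 11)} → {(10, 5, 10), (18, 24, 32), (2, 26, 22), (6, 13, 32), (6, 23, 1)}
π_{B, A} gives {(13, 32), (23, 1), (24, 32), (26, 22), (5, 10)}.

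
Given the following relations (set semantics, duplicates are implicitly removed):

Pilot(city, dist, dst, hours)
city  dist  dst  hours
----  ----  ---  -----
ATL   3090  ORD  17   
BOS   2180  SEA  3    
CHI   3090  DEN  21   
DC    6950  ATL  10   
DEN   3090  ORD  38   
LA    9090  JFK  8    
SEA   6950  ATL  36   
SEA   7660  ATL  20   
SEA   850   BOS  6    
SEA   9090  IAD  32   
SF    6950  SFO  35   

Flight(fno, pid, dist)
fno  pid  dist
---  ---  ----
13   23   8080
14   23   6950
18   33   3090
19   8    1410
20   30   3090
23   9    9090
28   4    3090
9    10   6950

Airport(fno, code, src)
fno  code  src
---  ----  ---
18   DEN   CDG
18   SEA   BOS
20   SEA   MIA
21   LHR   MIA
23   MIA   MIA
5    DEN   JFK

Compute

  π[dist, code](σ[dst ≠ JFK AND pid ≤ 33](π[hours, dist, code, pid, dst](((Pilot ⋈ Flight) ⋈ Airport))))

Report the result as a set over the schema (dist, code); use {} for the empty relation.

Pilot ⋈ Flight (natural join on dist): {(ATL, 3090, ORD, 17, 18, 33), (ATL, 3090, ORD, 17, 20, 30), (ATL, 3090, ORD, 17, 28, 4), (CHI, 3090, DEN, 21, 18, 33), (CHI, 3090, DEN, 21, 20, 30), (CHI, 3090, DEN, 21, 28, 4), (DC, 6950, ATL, 10, 14, 23), (DC, 6950, ATL, 10, 9, 10), (DEN, 3090, ORD, 38, 18, 33), (DEN, 3090, ORD, 38, 20, 30), (DEN, 3090, ORD, 38, 28, 4), (LA, 9090, JFK, 8, 23, 9), (SEA, 6950, ATL, 36, 14, 23), (SEA, 6950, ATL, 36, 9, 10), (SEA, 9090, IAD, 32, 23, 9), (SF, 6950, SFO, 35, 14, 23), (SF, 6950, SFO, 35, 9, 10)}
(Pilot ⋈ Flight) ⋈ Airport (natural join on fno): {(ATL, 3090, ORD, 17, 18, 33, DEN, CDG), (ATL, 3090, ORD, 17, 18, 33, SEA, BOS), (ATL, 3090, ORD, 17, 20, 30, SEA, MIA), (CHI, 3090, DEN, 21, 18, 33, DEN, CDG), (CHI, 3090, DEN, 21, 18, 33, SEA, BOS), (CHI, 3090, DEN, 21, 20, 30, SEA, MIA), (DEN, 3090, ORD, 38, 18, 33, DEN, CDG), (DEN, 3090, ORD, 38, 18, 33, SEA, BOS), (DEN, 3090, ORD, 38, 20, 30, SEA, MIA), (LA, 9090, JFK, 8, 23, 9, MIA, MIA), (SEA, 9090, IAD, 32, 23, 9, MIA, MIA)}
π_{hours, dist, code, pid, dst} gives {(17, 3090, DEN, 33, ORD), (17, 3090, SEA, 30, ORD), (17, 3090, SEA, 33, ORD), (21, 3090, DEN, 33, DEN), (21, 3090, SEA, 30, DEN), (21, 3090, SEA, 33, DEN), (32, 9090, MIA, 9, IAD), (38, 3090, DEN, 33, ORD), (38, 3090, SEA, 30, ORD), (38, 3090, SEA, 33, ORD), (8, 9090, MIA, 9, JFK)}.
Filtering on dst ≠ JFK AND pid ≤ 33 leaves {(17, 3090, DEN, 33, ORD), (17, 3090, SEA, 30, ORD), (17, 3090, SEA, 33, ORD), (21, 3090, DEN, 33, DEN), (21, 3090, SEA, 30, DEN), (21, 3090, SEA, 33, DEN), (32, 9090, MIA, 9, IAD), (38, 3090, DEN, 33, ORD), (38, 3090, SEA, 30, ORD), (38, 3090, SEA, 33, ORD)}.
π_{dist, code} gives {(3090, DEN), (3090, SEA), (9090, MIA)} (7 duplicate(s) eliminated).

{(3090, DEN), (3090, SEA), (9090, MIA)}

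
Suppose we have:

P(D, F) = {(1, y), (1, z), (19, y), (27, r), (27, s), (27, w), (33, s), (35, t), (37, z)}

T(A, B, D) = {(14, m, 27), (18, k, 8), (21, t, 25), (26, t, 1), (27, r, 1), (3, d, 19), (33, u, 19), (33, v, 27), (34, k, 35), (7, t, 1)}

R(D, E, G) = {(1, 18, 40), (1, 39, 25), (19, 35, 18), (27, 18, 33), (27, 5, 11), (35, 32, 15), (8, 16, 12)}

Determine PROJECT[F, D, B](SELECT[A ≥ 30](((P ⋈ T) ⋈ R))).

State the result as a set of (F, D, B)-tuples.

{(r, 27, v), (s, 27, v), (t, 35, k), (w, 27, v), (y, 19, u)}

P ⋈ T (natural join on D): {(1, y, 26, t), (1, y, 27, r), (1, y, 7, t), (1, z, 26, t), (1, z, 27, r), (1, z, 7, t), (19, y, 3, d), (19, y, 33, u), (27, r, 14, m), (27, r, 33, v), (27, s, 14, m), (27, s, 33, v), (27, w, 14, m), (27, w, 33, v), (35, t, 34, k)}
(P ⋈ T) ⋈ R (natural join on D): {(1, y, 26, t, 18, 40), (1, y, 26, t, 39, 25), (1, y, 27, r, 18, 40), (1, y, 27, r, 39, 25), (1, y, 7, t, 18, 40), (1, y, 7, t, 39, 25), (1, z, 26, t, 18, 40), (1, z, 26, t, 39, 25), (1, z, 27, r, 18, 40), (1, z, 27, r, 39, 25), (1, z, 7, t, 18, 40), (1, z, 7, t, 39, 25), (19, y, 3, d, 35, 18), (19, y, 33, u, 35, 18), (27, r, 14, m, 18, 33), (27, r, 14, m, 5, 11), (27, r, 33, v, 18, 33), (27, r, 33, v, 5, 11), (27, s, 14, m, 18, 33), (27, s, 14, m, 5, 11), (27, s, 33, v, 18, 33), (27, s, 33, v, 5, 11), (27, w, 14, m, 18, 33), (27, w, 14, m, 5, 11), (27, w, 33, v, 18, 33), (27, w, 33, v, 5, 11), (35, t, 34, k, 32, 15)}
Apply σ_{A ≥ 30}; surviving tuples: {(19, y, 33, u, 35, 18), (27, r, 33, v, 18, 33), (27, r, 33, v, 5, 11), (27, s, 33, v, 18, 33), (27, s, 33, v, 5, 11), (27, w, 33, v, 18, 33), (27, w, 33, v, 5, 11), (35, t, 34, k, 32, 15)}
Projecting to F, D, B (3 duplicate(s) eliminated): {(r, 27, v), (s, 27, v), (t, 35, k), (w, 27, v), (y, 19, u)}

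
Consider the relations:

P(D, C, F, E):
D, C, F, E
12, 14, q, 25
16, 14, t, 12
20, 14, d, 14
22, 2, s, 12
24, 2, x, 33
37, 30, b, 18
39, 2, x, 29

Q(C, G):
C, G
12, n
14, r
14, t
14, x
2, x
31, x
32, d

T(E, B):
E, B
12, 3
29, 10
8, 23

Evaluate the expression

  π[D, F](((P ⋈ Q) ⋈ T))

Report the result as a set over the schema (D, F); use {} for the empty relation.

{(16, t), (22, s), (39, x)}

P ⋈ Q (natural join on C): {(12, 14, q, 25, r), (12, 14, q, 25, t), (12, 14, q, 25, x), (16, 14, t, 12, r), (16, 14, t, 12, t), (16, 14, t, 12, x), (20, 14, d, 14, r), (20, 14, d, 14, t), (20, 14, d, 14, x), (22, 2, s, 12, x), (24, 2, x, 33, x), (39, 2, x, 29, x)}
(P ⋈ Q) ⋈ T (natural join on E): {(16, 14, t, 12, r, 3), (16, 14, t, 12, t, 3), (16, 14, t, 12, x, 3), (22, 2, s, 12, x, 3), (39, 2, x, 29, x, 10)}
Keep only column(s) D, F (2 duplicate(s) eliminated): {(16, t), (22, s), (39, x)}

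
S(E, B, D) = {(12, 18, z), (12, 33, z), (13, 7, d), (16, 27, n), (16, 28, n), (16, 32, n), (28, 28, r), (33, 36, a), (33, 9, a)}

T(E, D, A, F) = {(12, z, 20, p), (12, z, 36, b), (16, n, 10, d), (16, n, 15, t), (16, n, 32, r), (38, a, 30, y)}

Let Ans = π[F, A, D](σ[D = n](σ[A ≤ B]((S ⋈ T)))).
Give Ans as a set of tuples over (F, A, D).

S ⋈ T (natural join on E, D): {(12, 18, z, 20, p), (12, 18, z, 36, b), (12, 33, z, 20, p), (12, 33, z, 36, b), (16, 27, n, 10, d), (16, 27, n, 15, t), (16, 27, n, 32, r), (16, 28, n, 10, d), (16, 28, n, 15, t), (16, 28, n, 32, r), (16, 32, n, 10, d), (16, 32, n, 15, t), (16, 32, n, 32, r)}
Apply σ_{A ≤ B}; surviving tuples: {(12, 33, z, 20, p), (16, 27, n, 10, d), (16, 27, n, 15, t), (16, 28, n, 10, d), (16, 28, n, 15, t), (16, 32, n, 10, d), (16, 32, n, 15, t), (16, 32, n, 32, r)}
Apply σ_{D = n}; surviving tuples: {(16, 27, n, 10, d), (16, 27, n, 15, t), (16, 28, n, 10, d), (16, 28, n, 15, t), (16, 32, n, 10, d), (16, 32, n, 15, t), (16, 32, n, 32, r)}
Projecting to F, A, D (4 duplicate(s) eliminated): {(d, 10, n), (r, 32, n), (t, 15, n)}

{(d, 10, n), (r, 32, n), (t, 15, n)}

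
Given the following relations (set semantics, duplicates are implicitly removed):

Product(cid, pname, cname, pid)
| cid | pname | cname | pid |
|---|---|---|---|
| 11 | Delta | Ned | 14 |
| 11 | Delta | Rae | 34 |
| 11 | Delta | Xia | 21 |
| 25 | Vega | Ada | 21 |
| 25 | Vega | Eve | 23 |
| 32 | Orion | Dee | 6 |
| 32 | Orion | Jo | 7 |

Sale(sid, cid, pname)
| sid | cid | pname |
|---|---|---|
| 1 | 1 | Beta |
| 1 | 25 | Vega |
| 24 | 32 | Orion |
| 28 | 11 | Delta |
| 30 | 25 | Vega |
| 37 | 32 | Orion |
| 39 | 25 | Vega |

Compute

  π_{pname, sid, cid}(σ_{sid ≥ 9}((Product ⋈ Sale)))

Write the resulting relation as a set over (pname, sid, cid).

{(Delta, 28, 11), (Orion, 24, 32), (Orion, 37, 32), (Vega, 30, 25), (Vega, 39, 25)}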